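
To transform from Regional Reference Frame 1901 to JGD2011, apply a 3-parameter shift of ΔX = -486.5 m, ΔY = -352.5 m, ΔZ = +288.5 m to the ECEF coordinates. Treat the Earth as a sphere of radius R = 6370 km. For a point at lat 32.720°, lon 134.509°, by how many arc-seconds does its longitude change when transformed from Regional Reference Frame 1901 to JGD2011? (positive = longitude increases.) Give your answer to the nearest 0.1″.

sin φ = 0.540534, cos φ = 0.841322, sin λ = 0.713140, cos λ = -0.701021.
East component: ΔE = −sin λ·ΔX + cos λ·ΔY = −(0.713140)(-486.5) + (-0.701021)(-352.5) = 594.05 m.
1° of latitude spans πR/180 = 111177 m; at latitude φ, 1° of longitude spans that × cos φ = 93536.1 m, so Δλ = 594.05 / 93536.1 × 3600 = 22.864″.

Δλ = 22.9″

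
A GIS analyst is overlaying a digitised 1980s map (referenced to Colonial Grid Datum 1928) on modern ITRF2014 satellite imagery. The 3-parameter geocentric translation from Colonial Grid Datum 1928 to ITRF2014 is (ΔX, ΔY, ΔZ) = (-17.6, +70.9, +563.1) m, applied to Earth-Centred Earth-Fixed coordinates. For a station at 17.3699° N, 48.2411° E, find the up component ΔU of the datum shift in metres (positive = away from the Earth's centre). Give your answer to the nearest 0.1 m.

ΔU = 207.4 m

At φ = 17.3699°, λ = 48.2411°: sin φ = 0.298539, cos φ = 0.954397, sin λ = 0.745954, cos λ = 0.665998.
ΔU = cos φ cos λ·ΔX + cos φ sin λ·ΔY + sin φ·ΔZ = (0.954397)(0.665998)(-17.6) + (0.954397)(0.745954)(70.9) + (0.298539)(563.1) = 207.40 m.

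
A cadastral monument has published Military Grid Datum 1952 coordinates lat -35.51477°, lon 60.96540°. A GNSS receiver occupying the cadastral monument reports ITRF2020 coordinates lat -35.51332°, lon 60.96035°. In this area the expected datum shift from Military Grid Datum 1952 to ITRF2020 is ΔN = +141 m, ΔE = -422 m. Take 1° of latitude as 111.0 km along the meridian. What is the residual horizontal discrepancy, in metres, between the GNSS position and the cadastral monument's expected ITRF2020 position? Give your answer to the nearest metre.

40 m

Observed coordinate differences: Δφ = +0.00145°, Δλ = -0.00505°.
Converting to metres (1° lat = 111000 m, cos φ = 0.813966): observed ΔN = 160.9 m, observed ΔE = -456.3 m.
Subtracting the expected shift leaves a residual of 160.9 − (141) = 19.9 m north and -456.3 − (-422) = -34.3 m east.
Residual distance = √(19.9² + (-34.3)²) = 39.7 m.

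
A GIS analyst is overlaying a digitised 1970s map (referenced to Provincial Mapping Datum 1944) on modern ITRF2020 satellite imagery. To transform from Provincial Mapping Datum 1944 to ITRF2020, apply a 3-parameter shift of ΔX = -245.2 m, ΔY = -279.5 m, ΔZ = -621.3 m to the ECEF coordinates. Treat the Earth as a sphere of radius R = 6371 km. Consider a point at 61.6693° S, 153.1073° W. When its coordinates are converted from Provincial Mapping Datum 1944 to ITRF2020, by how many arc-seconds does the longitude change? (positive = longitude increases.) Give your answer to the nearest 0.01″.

sin φ = -0.880223, cos φ = 0.474560, sin λ = -0.452321, cos λ = -0.891855.
East component: ΔE = −sin λ·ΔX + cos λ·ΔY = −(-0.452321)(-245.2) + (-0.891855)(-279.5) = 138.36 m.
1° of latitude spans πR/180 = 111195 m; at latitude φ, 1° of longitude spans that × cos φ = 52768.7 m, so Δλ = 138.36 / 52768.7 × 3600 = 9.440″.

Δλ = 9.44″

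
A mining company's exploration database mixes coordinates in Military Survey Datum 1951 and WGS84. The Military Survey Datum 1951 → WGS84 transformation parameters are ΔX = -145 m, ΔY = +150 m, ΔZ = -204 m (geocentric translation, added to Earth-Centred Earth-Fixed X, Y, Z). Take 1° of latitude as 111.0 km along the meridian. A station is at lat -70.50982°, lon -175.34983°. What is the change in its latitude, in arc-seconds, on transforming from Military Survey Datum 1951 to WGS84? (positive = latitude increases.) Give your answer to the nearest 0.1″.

sin φ = -0.942699, cos φ = 0.333645, sin λ = -0.081072, cos λ = -0.996708.
North component: ΔN = −sin φ cos λ·ΔX − sin φ sin λ·ΔY + cos φ·ΔZ = −(-0.942699)(-0.996708)(-145) − (-0.942699)(-0.081072)(150) + (0.333645)(-204) = 56.71 m.
1° of latitude spans 111000 m, so Δφ = 56.71 / 111000 × 3600 = 1.839″.

Δφ = 1.8″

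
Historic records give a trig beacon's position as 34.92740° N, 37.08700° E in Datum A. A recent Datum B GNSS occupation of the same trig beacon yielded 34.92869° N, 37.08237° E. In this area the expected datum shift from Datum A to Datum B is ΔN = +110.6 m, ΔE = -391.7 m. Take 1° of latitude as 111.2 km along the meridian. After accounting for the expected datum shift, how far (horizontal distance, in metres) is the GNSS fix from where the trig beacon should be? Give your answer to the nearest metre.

45 m

Observed coordinate differences: Δφ = +0.00129°, Δλ = -0.00463°.
Converting to metres (1° lat = 111200 m, cos φ = 0.819878): observed ΔN = 143.4 m, observed ΔE = -422.1 m.
Subtracting the expected shift leaves a residual of 143.4 − (110.6) = 32.8 m north and -422.1 − (-391.7) = -30.4 m east.
Residual distance = √(32.8² + (-30.4)²) = 44.8 m.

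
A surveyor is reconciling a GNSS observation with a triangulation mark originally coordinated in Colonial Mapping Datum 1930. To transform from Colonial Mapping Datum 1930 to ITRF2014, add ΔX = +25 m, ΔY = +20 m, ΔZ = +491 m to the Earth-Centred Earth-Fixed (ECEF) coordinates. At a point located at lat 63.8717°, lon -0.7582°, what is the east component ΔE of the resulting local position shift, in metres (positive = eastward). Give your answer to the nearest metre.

ΔE = 20 m

At φ = 63.8717°, λ = -0.7582°: sin φ = 0.897810, cos φ = 0.440383, sin λ = -0.013233, cos λ = 0.999912.
ΔE = −sin λ·ΔX + cos λ·ΔY = −(-0.013233)·(25) + (0.999912)·(20) = 20.33 m.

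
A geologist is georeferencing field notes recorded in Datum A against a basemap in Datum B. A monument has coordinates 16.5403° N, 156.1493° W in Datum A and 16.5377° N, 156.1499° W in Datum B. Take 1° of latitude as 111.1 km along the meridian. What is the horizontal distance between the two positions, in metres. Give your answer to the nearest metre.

296 m

Δφ = 16.5377° − 16.5403° = -0.0026°; Δλ = -156.1499° − -156.1493° = -0.0006°.
ΔN = Δφ × 111100 = -288.9 m; ΔE = Δλ × 111100 × cos(16.5403°) = -0.0006 × 111100 × 0.958620 = -63.9 m.
Distance = √(ΔE² + ΔN²) = √((-63.9)² + (-288.9)²) = 295.8 m.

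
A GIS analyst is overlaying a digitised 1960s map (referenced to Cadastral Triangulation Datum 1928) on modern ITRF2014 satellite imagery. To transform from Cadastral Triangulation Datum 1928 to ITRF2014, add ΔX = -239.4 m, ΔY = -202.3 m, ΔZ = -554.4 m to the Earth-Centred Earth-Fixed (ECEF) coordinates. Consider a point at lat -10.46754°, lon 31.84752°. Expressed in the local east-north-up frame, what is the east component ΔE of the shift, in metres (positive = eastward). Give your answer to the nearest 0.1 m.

The local east axis at (φ, λ) is (−sin λ, cos λ, 0), so ΔE = −sin(31.84752°)·(-239.4) + cos(31.84752°)·(-202.3) = -45.52 m.

ΔE = -45.5 m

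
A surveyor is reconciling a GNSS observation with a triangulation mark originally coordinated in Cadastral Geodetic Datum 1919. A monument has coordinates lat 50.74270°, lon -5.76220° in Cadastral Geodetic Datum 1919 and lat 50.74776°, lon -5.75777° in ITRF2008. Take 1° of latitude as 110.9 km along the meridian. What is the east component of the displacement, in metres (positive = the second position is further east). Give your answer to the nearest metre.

ΔE = 311 m

Δφ = 50.74776° − 50.74270° = +0.00506°; Δλ = -5.75777° − -5.76220° = +0.00443°.
ΔN = Δφ × 110900 = 561.2 m; ΔE = Δλ × 110900 × cos(50.74270°) = +0.00443 × 110900 × 0.632804 = 310.9 m.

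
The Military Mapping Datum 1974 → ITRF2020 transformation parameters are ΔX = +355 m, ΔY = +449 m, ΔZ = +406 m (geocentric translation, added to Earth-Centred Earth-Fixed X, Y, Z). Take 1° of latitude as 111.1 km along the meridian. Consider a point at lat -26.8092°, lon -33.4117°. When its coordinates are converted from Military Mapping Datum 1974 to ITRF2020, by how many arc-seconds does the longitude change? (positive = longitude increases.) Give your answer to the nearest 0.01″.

Δλ = 20.70″

sin φ = -0.451021, cos φ = 0.892513, sin λ = -0.550651, cos λ = 0.834735.
East component: ΔE = −sin λ·ΔX + cos λ·ΔY = −(-0.550651)(355) + (0.834735)(449) = 570.28 m.
1° of latitude spans 111100 m; at latitude φ, 1° of longitude spans that × cos φ = 99158.2 m, so Δλ = 570.28 / 99158.2 × 3600 = 20.704″.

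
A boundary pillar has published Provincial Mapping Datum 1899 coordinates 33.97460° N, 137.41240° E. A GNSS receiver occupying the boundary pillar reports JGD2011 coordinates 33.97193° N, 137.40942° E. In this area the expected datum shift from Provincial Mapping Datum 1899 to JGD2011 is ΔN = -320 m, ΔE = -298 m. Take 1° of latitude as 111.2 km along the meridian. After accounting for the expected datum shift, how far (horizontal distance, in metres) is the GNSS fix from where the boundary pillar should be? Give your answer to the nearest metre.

Observed coordinate differences: Δφ = -0.00267°, Δλ = -0.00298°.
Converting to metres (1° lat = 111200 m, cos φ = 0.829285): observed ΔN = -296.9 m, observed ΔE = -274.8 m.
Subtracting the expected shift leaves a residual of -296.9 − (-320) = 23.1 m north and -274.8 − (-298) = 23.2 m east.
Residual distance = √(23.1² + 23.2²) = 32.7 m.

33 m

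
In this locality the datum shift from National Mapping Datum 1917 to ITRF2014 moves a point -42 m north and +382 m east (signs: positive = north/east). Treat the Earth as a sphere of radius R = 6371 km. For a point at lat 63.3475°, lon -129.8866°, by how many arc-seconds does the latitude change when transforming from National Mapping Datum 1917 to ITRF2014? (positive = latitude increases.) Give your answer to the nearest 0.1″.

On a sphere of radius R, 1 rad of latitude = R, so Δφ = ΔN / R = -42.0 / 6371000 = -6.5924e-06 rad = -1.360″.

Δφ = -1.4″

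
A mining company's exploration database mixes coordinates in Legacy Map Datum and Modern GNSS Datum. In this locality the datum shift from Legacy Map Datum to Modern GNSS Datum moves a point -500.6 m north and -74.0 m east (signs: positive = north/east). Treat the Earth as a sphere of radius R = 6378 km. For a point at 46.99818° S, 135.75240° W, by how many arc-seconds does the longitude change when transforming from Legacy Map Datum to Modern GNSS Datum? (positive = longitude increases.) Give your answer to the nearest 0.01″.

At latitude -46.99818°, cos φ = 0.682022.
One radian of longitude at latitude φ spans R cos φ, so Δλ = ΔE / (R cos φ) = -74.0 / (6378000 × 0.682022) = -1.7012e-05 rad = -3.509″.

Δλ = -3.51″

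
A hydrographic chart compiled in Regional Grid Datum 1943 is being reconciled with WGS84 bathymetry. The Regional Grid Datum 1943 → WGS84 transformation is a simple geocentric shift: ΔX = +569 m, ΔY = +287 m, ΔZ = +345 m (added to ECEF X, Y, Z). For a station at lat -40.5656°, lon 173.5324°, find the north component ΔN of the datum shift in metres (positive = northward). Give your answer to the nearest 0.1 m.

ΔN = -84.6 m

The local north axis is (−sin φ cos λ, −sin φ sin λ, cos φ), giving ΔN = -367.676 + 21.024 + 262.083 = -84.57 m.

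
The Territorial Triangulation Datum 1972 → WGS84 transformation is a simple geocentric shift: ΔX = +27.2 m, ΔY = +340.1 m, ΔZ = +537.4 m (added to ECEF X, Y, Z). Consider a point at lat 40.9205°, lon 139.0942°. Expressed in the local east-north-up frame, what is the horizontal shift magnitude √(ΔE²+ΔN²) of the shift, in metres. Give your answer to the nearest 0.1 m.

387.9 m

The local east axis at (φ, λ) is (−sin λ, cos λ, 0), so ΔE = −sin(139.0942°)·27.2 + cos(139.0942°)·340.1 = -274.85 m.
The local north axis is (−sin φ cos λ, −sin φ sin λ, cos φ), giving ΔN = 13.465 − 145.873 + 406.070 = 273.66 m.
Horizontal magnitude = √(ΔE² + ΔN²) = √((-274.85)² + 273.66²) = 387.86 m.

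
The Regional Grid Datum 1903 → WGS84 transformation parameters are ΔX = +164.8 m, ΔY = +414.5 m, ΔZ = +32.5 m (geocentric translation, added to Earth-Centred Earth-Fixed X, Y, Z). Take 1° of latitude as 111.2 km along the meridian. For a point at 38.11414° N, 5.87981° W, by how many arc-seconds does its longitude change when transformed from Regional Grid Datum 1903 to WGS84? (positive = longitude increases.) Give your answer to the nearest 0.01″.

sin φ = 0.617230, cos φ = 0.786783, sin λ = -0.102442, cos λ = 0.994739.
East component: ΔE = −sin λ·ΔX + cos λ·ΔY = −(-0.102442)(164.8) + (0.994739)(414.5) = 429.20 m.
1° of latitude spans 111200 m; at latitude φ, 1° of longitude spans that × cos φ = 87490.2 m, so Δλ = 429.20 / 87490.2 × 3600 = 17.661″.

Δλ = 17.66″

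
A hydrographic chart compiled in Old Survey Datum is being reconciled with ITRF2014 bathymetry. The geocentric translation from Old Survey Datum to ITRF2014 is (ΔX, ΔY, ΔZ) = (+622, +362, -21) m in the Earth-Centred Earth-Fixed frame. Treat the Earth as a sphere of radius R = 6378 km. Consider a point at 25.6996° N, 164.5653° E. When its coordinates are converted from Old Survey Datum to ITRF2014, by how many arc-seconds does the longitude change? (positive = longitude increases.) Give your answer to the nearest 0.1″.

sin φ = 0.433653, cos φ = 0.901080, sin λ = 0.266140, cos λ = -0.963934.
East component: ΔE = −sin λ·ΔX + cos λ·ΔY = −(0.266140)(622) + (-0.963934)(362) = -514.48 m.
1° of latitude spans πR/180 = 111317 m; at latitude φ, 1° of longitude spans that × cos φ = 100305.6 m, so Δλ = -514.48 / 100305.6 × 3600 = -18.465″.

Δλ = -18.5″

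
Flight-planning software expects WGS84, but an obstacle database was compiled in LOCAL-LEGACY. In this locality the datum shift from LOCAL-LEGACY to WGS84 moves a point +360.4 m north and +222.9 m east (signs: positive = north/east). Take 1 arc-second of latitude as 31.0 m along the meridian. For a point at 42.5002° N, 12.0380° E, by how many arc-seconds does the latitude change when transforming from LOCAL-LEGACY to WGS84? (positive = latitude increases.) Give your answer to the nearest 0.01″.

Δφ = 11.63″

1″ of latitude = 31.00 m, so Δφ = 360.4 / 31.00 = 11.626″.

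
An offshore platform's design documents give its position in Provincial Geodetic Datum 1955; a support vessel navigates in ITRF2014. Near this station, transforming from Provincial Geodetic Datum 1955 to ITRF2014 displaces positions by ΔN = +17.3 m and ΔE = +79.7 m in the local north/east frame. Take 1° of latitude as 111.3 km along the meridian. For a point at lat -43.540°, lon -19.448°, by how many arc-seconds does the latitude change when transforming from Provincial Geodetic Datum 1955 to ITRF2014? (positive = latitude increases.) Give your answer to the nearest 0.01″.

1° of latitude = 111.3 km, so Δφ = 17.3 / 111300 = 0.0001554° = 0.560″.

Δφ = 0.56″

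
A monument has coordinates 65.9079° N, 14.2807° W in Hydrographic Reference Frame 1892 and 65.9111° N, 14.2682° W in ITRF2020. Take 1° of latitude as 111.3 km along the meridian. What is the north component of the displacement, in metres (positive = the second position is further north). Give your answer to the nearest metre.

Δφ = 65.9111° − 65.9079° = +0.0032°; Δλ = -14.2682° − -14.2807° = +0.0125°.
ΔN = Δφ × 111300 = 356.2 m; ΔE = Δλ × 111300 × cos(65.9079°) = +0.0125 × 111300 × 0.408205 = 567.9 m.

ΔN = 356 m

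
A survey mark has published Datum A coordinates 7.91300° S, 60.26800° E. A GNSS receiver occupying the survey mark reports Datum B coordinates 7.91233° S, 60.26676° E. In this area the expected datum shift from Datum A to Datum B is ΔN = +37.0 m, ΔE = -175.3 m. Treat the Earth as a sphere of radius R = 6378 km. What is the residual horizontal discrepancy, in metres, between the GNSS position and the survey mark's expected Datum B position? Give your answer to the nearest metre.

Observed coordinate differences: Δφ = +0.00067°, Δλ = -0.00124°.
Converting to metres (1° lat = 111317 m, cos φ = 0.990478): observed ΔN = 74.6 m, observed ΔE = -136.7 m.
Subtracting the expected shift leaves a residual of 74.6 − (37.0) = 37.6 m north and -136.7 − (-175.3) = 38.6 m east.
Residual distance = √(37.6² + 38.6²) = 53.9 m.

54 m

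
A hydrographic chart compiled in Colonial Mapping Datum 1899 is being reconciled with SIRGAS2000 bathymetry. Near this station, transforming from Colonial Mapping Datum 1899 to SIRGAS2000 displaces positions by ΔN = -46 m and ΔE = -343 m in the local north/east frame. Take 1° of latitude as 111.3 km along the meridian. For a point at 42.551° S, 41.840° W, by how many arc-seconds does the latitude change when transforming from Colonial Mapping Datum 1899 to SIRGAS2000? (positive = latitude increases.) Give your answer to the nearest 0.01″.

Δφ = -1.49″

1° of latitude = 111.3 km, so Δφ = -46.0 / 111300 = -0.0004133° = -1.488″.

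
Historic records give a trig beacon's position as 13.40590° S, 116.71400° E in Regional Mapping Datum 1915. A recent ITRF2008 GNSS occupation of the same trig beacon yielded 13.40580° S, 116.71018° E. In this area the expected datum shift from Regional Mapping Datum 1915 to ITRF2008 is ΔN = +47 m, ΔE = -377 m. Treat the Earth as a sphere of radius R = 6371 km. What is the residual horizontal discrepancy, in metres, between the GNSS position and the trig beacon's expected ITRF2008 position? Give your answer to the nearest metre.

Observed coordinate differences: Δφ = +0.00010°, Δλ = -0.00382°.
Converting to metres (1° lat = 111195 m, cos φ = 0.972752): observed ΔN = 11.1 m, observed ΔE = -413.2 m.
Subtracting the expected shift leaves a residual of 11.1 − (47) = -35.9 m north and -413.2 − (-377) = -36.2 m east.
Residual distance = √((-35.9)² + (-36.2)²) = 51.0 m.

51 m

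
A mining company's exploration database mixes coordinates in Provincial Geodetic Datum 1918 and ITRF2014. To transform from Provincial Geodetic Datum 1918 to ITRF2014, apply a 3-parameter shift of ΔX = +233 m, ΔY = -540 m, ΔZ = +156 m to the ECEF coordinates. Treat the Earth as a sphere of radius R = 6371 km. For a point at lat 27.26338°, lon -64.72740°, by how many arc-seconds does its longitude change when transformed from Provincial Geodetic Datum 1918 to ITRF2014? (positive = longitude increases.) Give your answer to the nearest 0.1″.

Δλ = -0.7″

sin φ = 0.458082, cos φ = 0.888910, sin λ = -0.904287, cos λ = 0.426925.
East component: ΔE = −sin λ·ΔX + cos λ·ΔY = −(-0.904287)(233) + (0.426925)(-540) = -19.84 m.
1° of latitude spans πR/180 = 111195 m; at latitude φ, 1° of longitude spans that × cos φ = 98842.3 m, so Δλ = -19.84 / 98842.3 × 3600 = -0.723″.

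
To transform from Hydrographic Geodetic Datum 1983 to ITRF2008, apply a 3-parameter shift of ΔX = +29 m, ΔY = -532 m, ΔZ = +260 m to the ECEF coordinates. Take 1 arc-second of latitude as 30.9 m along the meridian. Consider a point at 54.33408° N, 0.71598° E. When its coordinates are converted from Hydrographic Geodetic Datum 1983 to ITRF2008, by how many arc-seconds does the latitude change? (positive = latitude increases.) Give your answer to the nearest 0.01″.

Δφ = 4.32″

sin φ = 0.812430, cos φ = 0.583058, sin λ = 0.012496, cos λ = 0.999922.
North component: ΔN = −sin φ cos λ·ΔX − sin φ sin λ·ΔY + cos φ·ΔZ = −(0.812430)(0.999922)(29) − (0.812430)(0.012496)(-532) + (0.583058)(260) = 133.44 m.
1° of latitude spans 3600 × 30.90 = 111240 m, so Δφ = 133.44 / 111240 × 3600 = 4.318″.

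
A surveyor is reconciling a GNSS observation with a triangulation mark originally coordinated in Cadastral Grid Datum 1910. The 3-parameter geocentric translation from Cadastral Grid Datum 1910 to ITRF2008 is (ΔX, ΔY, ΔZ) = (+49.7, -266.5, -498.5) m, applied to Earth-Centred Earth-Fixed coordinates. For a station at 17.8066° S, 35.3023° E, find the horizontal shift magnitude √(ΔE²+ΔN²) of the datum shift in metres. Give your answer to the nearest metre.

566 m

The local east axis at (φ, λ) is (−sin λ, cos λ, 0), so ΔE = −sin(35.3023°)·49.7 + cos(35.3023°)·(-266.5) = -246.22 m.
The local north axis is (−sin φ cos λ, −sin φ sin λ, cos φ), giving ΔN = 12.404 − 47.096 − 474.619 = -509.31 m.
Horizontal magnitude = √(ΔE² + ΔN²) = √((-246.22)² + (-509.31)²) = 565.70 m.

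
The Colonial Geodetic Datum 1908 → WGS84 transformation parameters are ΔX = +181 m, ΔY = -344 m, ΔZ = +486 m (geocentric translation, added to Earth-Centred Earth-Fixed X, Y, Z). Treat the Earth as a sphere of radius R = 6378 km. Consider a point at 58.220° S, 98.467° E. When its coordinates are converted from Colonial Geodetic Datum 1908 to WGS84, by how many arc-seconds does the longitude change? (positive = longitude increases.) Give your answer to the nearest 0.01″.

Δλ = -7.88″

sin φ = -0.850077, cos φ = 0.526659, sin λ = 0.989101, cos λ = -0.147240.
East component: ΔE = −sin λ·ΔX + cos λ·ΔY = −(0.989101)(181) + (-0.147240)(-344) = -128.38 m.
1° of latitude spans πR/180 = 111317 m; at latitude φ, 1° of longitude spans that × cos φ = 58626.2 m, so Δλ = -128.38 / 58626.2 × 3600 = -7.883″.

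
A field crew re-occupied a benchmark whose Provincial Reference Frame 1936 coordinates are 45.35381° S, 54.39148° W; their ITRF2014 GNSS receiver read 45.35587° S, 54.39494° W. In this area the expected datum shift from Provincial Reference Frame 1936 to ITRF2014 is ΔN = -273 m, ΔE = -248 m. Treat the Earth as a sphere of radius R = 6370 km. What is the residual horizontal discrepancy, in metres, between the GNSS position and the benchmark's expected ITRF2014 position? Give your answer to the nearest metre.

Observed coordinate differences: Δφ = -0.00206°, Δλ = -0.00346°.
Converting to metres (1° lat = 111177 m, cos φ = 0.702727): observed ΔN = -229.0 m, observed ΔE = -270.3 m.
Subtracting the expected shift leaves a residual of -229.0 − (-273) = 44.0 m north and -270.3 − (-248) = -22.3 m east.
Residual distance = √(44.0² + (-22.3)²) = 49.3 m.

49 m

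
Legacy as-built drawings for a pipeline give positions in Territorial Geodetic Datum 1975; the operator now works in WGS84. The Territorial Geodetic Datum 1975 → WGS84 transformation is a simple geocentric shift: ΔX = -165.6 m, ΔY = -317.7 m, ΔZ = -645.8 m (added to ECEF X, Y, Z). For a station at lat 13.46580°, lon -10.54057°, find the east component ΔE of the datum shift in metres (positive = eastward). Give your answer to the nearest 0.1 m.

At φ = 13.46580°, λ = -10.54057°: sin φ = 0.232865, cos φ = 0.972509, sin λ = -0.182932, cos λ = 0.983126.
ΔE = −sin λ·ΔX + cos λ·ΔY = −(-0.182932)·(-165.6) + (0.983126)·(-317.7) = -342.63 m.

ΔE = -342.6 m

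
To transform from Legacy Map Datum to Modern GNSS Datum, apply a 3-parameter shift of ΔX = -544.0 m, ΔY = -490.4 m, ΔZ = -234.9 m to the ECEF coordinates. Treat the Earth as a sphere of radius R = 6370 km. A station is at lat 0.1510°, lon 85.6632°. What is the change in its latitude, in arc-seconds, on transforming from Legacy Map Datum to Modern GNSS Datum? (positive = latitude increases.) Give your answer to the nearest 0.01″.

Δφ = -7.56″

sin φ = 0.002635, cos φ = 0.999997, sin λ = 0.997137, cos λ = 0.075619.
North component: ΔN = −sin φ cos λ·ΔX − sin φ sin λ·ΔY + cos φ·ΔZ = −(0.002635)(0.075619)(-544.0) − (0.002635)(0.997137)(-490.4) + (0.999997)(-234.9) = -233.50 m.
1° of latitude spans πR/180 = 111177 m, so Δφ = -233.50 / 111177 × 3600 = -7.561″.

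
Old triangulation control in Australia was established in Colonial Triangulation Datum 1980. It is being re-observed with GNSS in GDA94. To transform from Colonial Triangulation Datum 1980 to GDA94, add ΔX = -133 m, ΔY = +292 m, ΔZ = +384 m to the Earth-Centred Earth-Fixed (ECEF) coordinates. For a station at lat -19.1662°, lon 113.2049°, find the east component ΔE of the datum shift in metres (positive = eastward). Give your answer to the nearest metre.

At φ = -19.1662°, λ = 113.2049°: sin φ = -0.328309, cos φ = 0.944570, sin λ = 0.919102, cos λ = -0.394021.
ΔE = −sin λ·ΔX + cos λ·ΔY = −(0.919102)·(-133) + (-0.394021)·(292) = 7.19 m.

ΔE = 7 m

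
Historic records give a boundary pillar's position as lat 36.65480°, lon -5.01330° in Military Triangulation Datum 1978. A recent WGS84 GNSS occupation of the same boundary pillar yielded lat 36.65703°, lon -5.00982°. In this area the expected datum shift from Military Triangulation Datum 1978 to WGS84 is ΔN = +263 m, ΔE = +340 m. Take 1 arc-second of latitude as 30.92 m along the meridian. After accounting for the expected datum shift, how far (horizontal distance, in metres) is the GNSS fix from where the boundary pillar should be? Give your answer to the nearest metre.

Observed coordinate differences: Δφ = +0.00223°, Δλ = +0.00348°.
Converting to metres (1° lat = 111312 m, cos φ = 0.802247): observed ΔN = 248.2 m, observed ΔE = 310.8 m.
Subtracting the expected shift leaves a residual of 248.2 − (263) = -14.8 m north and 310.8 − (340) = -29.2 m east.
Residual distance = √((-14.8)² + (-29.2)²) = 32.8 m.

33 m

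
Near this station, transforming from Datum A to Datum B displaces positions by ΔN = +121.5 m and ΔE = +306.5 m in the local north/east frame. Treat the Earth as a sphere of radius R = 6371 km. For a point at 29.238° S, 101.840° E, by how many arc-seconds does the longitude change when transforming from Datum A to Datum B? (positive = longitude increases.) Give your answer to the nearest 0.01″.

Δλ = 11.37″

At latitude -29.238°, cos φ = 0.872598.
One radian of longitude at latitude φ spans R cos φ, so Δλ = ΔE / (R cos φ) = 306.5 / (6371000 × 0.872598) = 5.5133e-05 rad = 11.372″.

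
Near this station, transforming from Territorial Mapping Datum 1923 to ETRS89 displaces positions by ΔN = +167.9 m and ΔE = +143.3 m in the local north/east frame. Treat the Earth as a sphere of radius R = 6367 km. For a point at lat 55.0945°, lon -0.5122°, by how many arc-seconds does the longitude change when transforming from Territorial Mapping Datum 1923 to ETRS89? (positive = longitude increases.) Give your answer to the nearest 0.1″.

At latitude 55.0945°, cos φ = 0.572225.
One radian of longitude at latitude φ spans R cos φ, so Δλ = ΔE / (R cos φ) = 143.3 / (6367000 × 0.572225) = 3.9332e-05 rad = 8.113″.

Δλ = 8.1″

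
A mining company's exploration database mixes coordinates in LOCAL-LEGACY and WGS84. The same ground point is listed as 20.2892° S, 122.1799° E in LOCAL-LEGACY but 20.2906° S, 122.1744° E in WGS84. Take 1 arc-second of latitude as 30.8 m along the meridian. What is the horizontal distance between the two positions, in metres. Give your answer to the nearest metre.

Δφ = -20.2906° − -20.2892° = -0.0014°; Δλ = 122.1744° − 122.1799° = -0.0055°.
1° of latitude = 3600 × 30.80 = 110880 m.
ΔN = Δφ × 110880 = -155.2 m; ΔE = Δλ × 110880 × cos(-20.2892°) = -0.0055 × 110880 × 0.937954 = -572.0 m.
Distance = √(ΔE² + ΔN²) = √((-572.0)² + (-155.2)²) = 592.7 m.

593 m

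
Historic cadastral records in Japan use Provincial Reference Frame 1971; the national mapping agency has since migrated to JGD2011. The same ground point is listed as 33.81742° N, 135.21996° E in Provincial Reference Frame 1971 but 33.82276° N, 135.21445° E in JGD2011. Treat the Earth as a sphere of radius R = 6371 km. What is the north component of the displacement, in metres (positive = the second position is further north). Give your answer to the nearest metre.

Δφ = 33.82276° − 33.81742° = +0.00534°; Δλ = 135.21445° − 135.21996° = -0.00551°.
1° along a meridian = πR/180 = 111195 m.
ΔN = Δφ × 111195 = 593.8 m; ΔE = Δλ × 111195 × cos(33.81742°) = -0.00551 × 111195 × 0.830815 = -509.0 m.

ΔN = 594 m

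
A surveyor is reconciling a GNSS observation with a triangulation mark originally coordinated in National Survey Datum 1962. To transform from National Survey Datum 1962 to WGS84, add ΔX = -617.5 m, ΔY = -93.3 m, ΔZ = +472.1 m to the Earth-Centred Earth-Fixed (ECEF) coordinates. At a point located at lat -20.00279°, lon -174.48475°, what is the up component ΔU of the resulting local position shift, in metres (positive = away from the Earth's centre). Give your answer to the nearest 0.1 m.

ΔU = 424.5 m

At φ = -20.00279°, λ = -174.48475°: sin φ = -0.342066, cos φ = 0.939676, sin λ = -0.096111, cos λ = -0.995371.
ΔU = cos φ cos λ·ΔX + cos φ sin λ·ΔY + sin φ·ΔZ = (0.939676)(-0.995371)(-617.5) + (0.939676)(-0.096111)(-93.3) + (-0.342066)(472.1) = 424.50 m.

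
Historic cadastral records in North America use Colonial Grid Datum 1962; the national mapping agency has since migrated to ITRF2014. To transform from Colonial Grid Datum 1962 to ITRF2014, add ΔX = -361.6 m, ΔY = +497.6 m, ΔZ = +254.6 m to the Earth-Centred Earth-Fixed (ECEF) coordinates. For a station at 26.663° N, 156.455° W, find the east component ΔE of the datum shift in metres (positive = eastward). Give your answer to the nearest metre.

ΔE = -601 m

The local east axis at (φ, λ) is (−sin λ, cos λ, 0), so ΔE = −sin(-156.455°)·(-361.6) + cos(-156.455°)·497.6 = -600.62 m.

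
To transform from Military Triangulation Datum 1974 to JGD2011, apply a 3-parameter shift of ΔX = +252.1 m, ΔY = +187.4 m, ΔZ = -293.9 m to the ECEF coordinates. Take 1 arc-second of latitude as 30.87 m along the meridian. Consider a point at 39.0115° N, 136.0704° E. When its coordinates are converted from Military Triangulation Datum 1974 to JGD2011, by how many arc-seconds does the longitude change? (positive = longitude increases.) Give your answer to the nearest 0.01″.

Δλ = -12.92″

sin φ = 0.629476, cos φ = 0.777020, sin λ = 0.693774, cos λ = -0.720193.
East component: ΔE = −sin λ·ΔX + cos λ·ΔY = −(0.693774)(252.1) + (-0.720193)(187.4) = -309.86 m.
1° of latitude spans 3600 × 30.87 = 111132 m; at latitude φ, 1° of longitude spans that × cos φ = 86351.7 m, so Δλ = -309.86 / 86351.7 × 3600 = -12.918″.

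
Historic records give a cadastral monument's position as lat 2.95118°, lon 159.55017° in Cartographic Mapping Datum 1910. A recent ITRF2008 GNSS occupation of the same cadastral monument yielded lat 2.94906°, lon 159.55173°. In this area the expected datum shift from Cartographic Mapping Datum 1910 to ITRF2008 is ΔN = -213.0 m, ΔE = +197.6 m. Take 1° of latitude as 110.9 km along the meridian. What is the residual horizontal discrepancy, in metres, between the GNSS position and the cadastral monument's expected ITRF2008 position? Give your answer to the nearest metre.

Observed coordinate differences: Δφ = -0.00212°, Δλ = +0.00156°.
Converting to metres (1° lat = 110900 m, cos φ = 0.998674): observed ΔN = -235.1 m, observed ΔE = 172.8 m.
Subtracting the expected shift leaves a residual of -235.1 − (-213.0) = -22.1 m north and 172.8 − (197.6) = -24.8 m east.
Residual distance = √((-22.1)² + (-24.8)²) = 33.2 m.

33 m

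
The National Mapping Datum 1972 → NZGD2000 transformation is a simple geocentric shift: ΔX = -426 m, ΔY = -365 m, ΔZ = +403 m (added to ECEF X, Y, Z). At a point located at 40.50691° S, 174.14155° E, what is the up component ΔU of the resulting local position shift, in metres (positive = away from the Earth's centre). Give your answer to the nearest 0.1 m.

ΔU = 32.1 m

At φ = -40.50691°, λ = 174.14155°: sin φ = -0.649540, cos φ = 0.760328, sin λ = 0.102071, cos λ = -0.994777.
ΔU = cos φ cos λ·ΔX + cos φ sin λ·ΔY + sin φ·ΔZ = (0.760328)(-0.994777)(-426) + (0.760328)(0.102071)(-365) + (-0.649540)(403) = 32.12 m.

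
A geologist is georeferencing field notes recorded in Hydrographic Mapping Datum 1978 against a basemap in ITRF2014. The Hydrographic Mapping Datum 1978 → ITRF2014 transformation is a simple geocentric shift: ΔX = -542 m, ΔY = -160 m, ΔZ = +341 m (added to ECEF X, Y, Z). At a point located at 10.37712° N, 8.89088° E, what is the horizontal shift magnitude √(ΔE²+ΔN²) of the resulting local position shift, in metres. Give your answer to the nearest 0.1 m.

442.6 m

The local east axis at (φ, λ) is (−sin λ, cos λ, 0), so ΔE = −sin(8.89088°)·(-542) + cos(8.89088°)·(-160) = -74.31 m.
The local north axis is (−sin φ cos λ, −sin φ sin λ, cos φ), giving ΔN = 96.455 + 4.454 + 335.422 = 436.33 m.
Horizontal magnitude = √(ΔE² + ΔN²) = √((-74.31)² + 436.33²) = 442.61 m.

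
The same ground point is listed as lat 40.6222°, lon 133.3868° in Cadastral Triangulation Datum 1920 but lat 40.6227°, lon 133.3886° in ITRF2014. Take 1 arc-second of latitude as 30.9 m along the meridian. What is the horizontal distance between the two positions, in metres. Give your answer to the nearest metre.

162 m

Δφ = 40.6227° − 40.6222° = +0.0005°; Δλ = 133.3886° − 133.3868° = +0.0018°.
1° of latitude = 3600 × 30.90 = 111240 m.
ΔN = Δφ × 111240 = 55.6 m; ΔE = Δλ × 111240 × cos(40.6222°) = +0.0018 × 111240 × 0.759019 = 152.0 m.
Distance = √(ΔE² + ΔN²) = √(152.0² + 55.6²) = 161.8 m.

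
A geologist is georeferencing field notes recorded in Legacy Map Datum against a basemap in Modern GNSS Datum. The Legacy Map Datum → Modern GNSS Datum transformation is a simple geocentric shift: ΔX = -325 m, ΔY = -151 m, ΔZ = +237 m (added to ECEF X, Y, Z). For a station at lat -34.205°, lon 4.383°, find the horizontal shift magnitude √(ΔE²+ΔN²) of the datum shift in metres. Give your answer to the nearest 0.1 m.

At φ = -34.205°, λ = 4.383°: sin φ = -0.562156, cos φ = 0.827032, sin λ = 0.076423, cos λ = 0.997075.
ΔE = −sin λ·ΔX + cos λ·ΔY = −(0.076423)·(-325) + (0.997075)·(-151) = -125.72 m.
ΔN = −sin φ cos λ·ΔX − sin φ sin λ·ΔY + cos φ·ΔZ = −(-0.562156)(0.997075)(-325) − (-0.562156)(0.076423)(-151) + (0.827032)(237) = 7.35 m.
Horizontal magnitude = √(ΔE² + ΔN²) = √((-125.72)² + 7.35²) = 125.94 m.

125.9 m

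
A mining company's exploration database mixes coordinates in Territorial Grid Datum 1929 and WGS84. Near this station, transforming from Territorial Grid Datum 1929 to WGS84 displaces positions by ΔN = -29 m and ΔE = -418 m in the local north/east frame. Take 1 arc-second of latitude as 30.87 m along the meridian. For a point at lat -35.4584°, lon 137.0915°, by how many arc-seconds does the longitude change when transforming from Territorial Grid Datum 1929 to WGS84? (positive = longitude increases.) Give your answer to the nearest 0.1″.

At latitude -35.4584°, cos φ = 0.814537.
1″ of longitude at this latitude = 30.87 × cos φ = 25.1448 m, so Δλ = -418.0 / 25.1448 = -16.624″.

Δλ = -16.6″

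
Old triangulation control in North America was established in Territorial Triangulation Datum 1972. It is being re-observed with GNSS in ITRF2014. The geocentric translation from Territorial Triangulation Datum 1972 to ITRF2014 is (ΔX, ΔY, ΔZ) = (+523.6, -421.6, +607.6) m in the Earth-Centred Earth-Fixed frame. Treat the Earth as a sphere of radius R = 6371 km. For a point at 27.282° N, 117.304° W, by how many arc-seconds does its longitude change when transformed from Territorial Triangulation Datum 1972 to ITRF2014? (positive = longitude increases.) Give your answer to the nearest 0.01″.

sin φ = 0.458370, cos φ = 0.888761, sin λ = -0.888585, cos λ = -0.458712.
East component: ΔE = −sin λ·ΔX + cos λ·ΔY = −(-0.888585)(523.6) + (-0.458712)(-421.6) = 658.66 m.
1° of latitude spans πR/180 = 111195 m; at latitude φ, 1° of longitude spans that × cos φ = 98825.7 m, so Δλ = 658.66 / 98825.7 × 3600 = 23.993″.

Δλ = 23.99″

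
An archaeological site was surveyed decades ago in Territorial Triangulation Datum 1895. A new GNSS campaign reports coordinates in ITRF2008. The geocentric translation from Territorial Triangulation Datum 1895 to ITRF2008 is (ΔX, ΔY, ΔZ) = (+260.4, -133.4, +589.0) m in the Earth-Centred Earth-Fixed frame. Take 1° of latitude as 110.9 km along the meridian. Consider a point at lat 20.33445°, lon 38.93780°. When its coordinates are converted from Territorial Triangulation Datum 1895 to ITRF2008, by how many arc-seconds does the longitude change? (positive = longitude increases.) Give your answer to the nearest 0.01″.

Δλ = -9.26″

sin φ = 0.347500, cos φ = 0.937680, sin λ = 0.628476, cos λ = 0.777829.
East component: ΔE = −sin λ·ΔX + cos λ·ΔY = −(0.628476)(260.4) + (0.777829)(-133.4) = -267.42 m.
1° of latitude spans 110900 m; at latitude φ, 1° of longitude spans that × cos φ = 103988.7 m, so Δλ = -267.42 / 103988.7 × 3600 = -9.258″.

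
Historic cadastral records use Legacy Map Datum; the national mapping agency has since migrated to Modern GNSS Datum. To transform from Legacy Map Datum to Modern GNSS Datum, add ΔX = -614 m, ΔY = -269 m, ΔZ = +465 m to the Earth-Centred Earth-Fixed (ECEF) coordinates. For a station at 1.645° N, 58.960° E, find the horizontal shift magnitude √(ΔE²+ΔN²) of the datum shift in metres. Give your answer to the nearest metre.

The local east axis at (φ, λ) is (−sin λ, cos λ, 0), so ΔE = −sin(58.960°)·(-614) + cos(58.960°)·(-269) = 387.37 m.
The local north axis is (−sin φ cos λ, −sin φ sin λ, cos φ), giving ΔN = 9.089 + 6.616 + 464.808 = 480.51 m.
Horizontal magnitude = √(ΔE² + ΔN²) = √(387.37² + 480.51²) = 617.21 m.

617 m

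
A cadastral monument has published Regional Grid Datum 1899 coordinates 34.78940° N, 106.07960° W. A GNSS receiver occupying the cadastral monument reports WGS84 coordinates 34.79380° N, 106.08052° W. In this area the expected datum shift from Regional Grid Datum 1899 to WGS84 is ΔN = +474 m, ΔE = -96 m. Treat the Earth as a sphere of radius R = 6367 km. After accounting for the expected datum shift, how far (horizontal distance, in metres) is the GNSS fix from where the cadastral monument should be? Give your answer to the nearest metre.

19 m

Observed coordinate differences: Δφ = +0.00440°, Δλ = -0.00092°.
Converting to metres (1° lat = 111125 m, cos φ = 0.821255): observed ΔN = 489.0 m, observed ΔE = -84.0 m.
Subtracting the expected shift leaves a residual of 489.0 − (474) = 15.0 m north and -84.0 − (-96) = 12.0 m east.
Residual distance = √(15.0² + 12.0²) = 19.2 m.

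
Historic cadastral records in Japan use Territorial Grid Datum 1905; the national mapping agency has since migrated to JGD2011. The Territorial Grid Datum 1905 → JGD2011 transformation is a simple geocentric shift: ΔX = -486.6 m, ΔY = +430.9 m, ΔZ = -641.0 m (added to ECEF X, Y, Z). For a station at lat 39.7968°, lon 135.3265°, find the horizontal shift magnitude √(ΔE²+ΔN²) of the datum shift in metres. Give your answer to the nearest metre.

909 m

At φ = 39.7968°, λ = 135.3265°: sin φ = 0.640067, cos φ = 0.768319, sin λ = 0.703066, cos λ = -0.711125.
ΔE = −sin λ·ΔX + cos λ·ΔY = −(0.703066)·(-486.6) + (-0.711125)·(430.9) = 35.69 m.
ΔN = −sin φ cos λ·ΔX − sin φ sin λ·ΔY + cos φ·ΔZ = −(0.640067)(-0.711125)(-486.6) − (0.640067)(0.703066)(430.9) + (0.768319)(-641.0) = -907.89 m.
Horizontal magnitude = √(ΔE² + ΔN²) = √(35.69² + (-907.89)²) = 908.59 m.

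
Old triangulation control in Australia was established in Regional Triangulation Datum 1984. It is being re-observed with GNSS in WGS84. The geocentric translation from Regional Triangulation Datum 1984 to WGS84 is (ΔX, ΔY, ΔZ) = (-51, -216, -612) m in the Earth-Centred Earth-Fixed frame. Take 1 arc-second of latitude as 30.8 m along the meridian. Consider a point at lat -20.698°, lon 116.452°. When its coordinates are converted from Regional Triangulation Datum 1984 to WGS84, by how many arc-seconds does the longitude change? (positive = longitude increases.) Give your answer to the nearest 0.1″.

Δλ = 4.9″

sin φ = -0.353442, cos φ = 0.935456, sin λ = 0.895308, cos λ = -0.445448.
East component: ΔE = −sin λ·ΔX + cos λ·ΔY = −(0.895308)(-51) + (-0.445448)(-216) = 141.88 m.
1° of latitude spans 3600 × 30.80 = 110880 m; at latitude φ, 1° of longitude spans that × cos φ = 103723.4 m, so Δλ = 141.88 / 103723.4 × 3600 = 4.924″.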